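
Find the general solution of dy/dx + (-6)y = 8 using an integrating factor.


P(x) = -6 ⇒ μ = e^(-6x).
(μ y)' = 8e^(-6x) ⇒ μ y = -(4/3)e^(-6x) + C.
Divide by μ: y = -4/3 + Ce^(6x).


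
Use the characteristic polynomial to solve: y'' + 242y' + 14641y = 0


Characteristic equation: r² + 242r + 14641 = 0, i.e. (r + 121)² = 0.
Repeated root r = -121; include an x factor for the second linearly independent solution.
General solution: y = (C₁ + C₂x)e^(-121x).


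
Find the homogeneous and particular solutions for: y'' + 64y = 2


Homogeneous part: r² + 64 = 0 ⇒ r = ±8i, so y_h = C₁cos(8x) + C₂sin(8x).
Try constant y_p = A; plug in: 64A = 2 ⇒ A = 1/32.
General solution: y = C₁cos(8x) + C₂sin(8x) + 1/32.


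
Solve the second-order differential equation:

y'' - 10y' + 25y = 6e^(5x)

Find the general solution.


Characteristic polynomial (r - 5)² = 0; repeated root r = 5.
y_h = (C₁ + C₂x)e^(5x). Forcing matches the repeated root (resonance), so try y_p = Ax² e^(5x).
Substitute and solve for A: 2A = 6, so A = 3.
General solution: y = (C₁ + C₂x + 3x²)e^(5x).


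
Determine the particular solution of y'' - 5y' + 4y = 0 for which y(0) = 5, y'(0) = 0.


Characteristic roots of r² - 5r + 4 = 0 are 1, 4.
General solution y = c₁ e^(x) + c₂ e^(4x).
Apply y(0) = 5: c₁ + c₂ = 5. Apply y'(0) = 0: 1 c₁ + 4 c₂ = 0.
Solve: c₁ = 20/3, c₂ = -5/3.
Particular solution: y = (20/3)e^(x) - (5/3)e^(4x).


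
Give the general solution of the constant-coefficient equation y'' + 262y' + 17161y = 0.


Characteristic equation: r² + 262r + 17161 = 0, i.e. (r + 131)² = 0.
Repeated root r = -131; include an x factor for the second linearly independent solution.
General solution: y = (C₁ + C₂x)e^(-131x).


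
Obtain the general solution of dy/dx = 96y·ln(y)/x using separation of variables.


Separate: dy/[y ln(y)] = 96 dx/x.
Substitute u = ln(y): du/u = 96 dx/x.
Integrate: ln|ln(y)| = 96ln|x| + C₀, hence ln(y) = C·x^96.


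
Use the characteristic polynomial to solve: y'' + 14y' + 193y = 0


Characteristic equation: r² + 14r + 193 = 0.
Discriminant is negative; roots r = -7 ± 12i (complex conjugate pair).
General solution uses e^(α x)(C₁ cos(β x) + C₂ sin(β x)): y = e^(-7x)(C₁cos(12x) + C₂sin(12x)).


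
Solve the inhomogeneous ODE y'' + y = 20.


Homogeneous part: r² + 1 = 0 ⇒ r = ±1i, so y_h = C₁cos(x) + C₂sin(x).
Try constant y_p = A; plug in: 1A = 20 ⇒ A = 20.
General solution: y = C₁cos(x) + C₂sin(x) + 20.


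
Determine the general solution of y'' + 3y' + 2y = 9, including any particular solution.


Characteristic roots of r² + 3r + 2 = 0 are -1, -2.
y_h = C₁e^(-x) + C₂e^(-2x).
Constant forcing; try y_p = A. Then 2A = 9 ⇒ A = 9/2.
General solution: y = C₁e^(-x) + C₂e^(-2x) + 9/2.


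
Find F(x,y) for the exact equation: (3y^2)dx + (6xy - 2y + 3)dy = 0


Check exactness: ∂M/∂y = 6y and ∂N/∂x = 6y; equal, so the equation is exact.
Integrate M with respect to x (treating y as constant): ∫M dx = 3xy^2 + h(y).
Differentiate w.r.t. y and set equal to N: the x-dependent terms already match, leaving h'(y) = -2y + 3. Integrate: h(y) = -y^2 + 3y.
So F(x,y) = 3xy^2 - y^2 + 3y.
General solution: 3xy^2 - y^2 + 3y = C.


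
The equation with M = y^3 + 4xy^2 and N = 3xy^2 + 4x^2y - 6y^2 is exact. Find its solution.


Check exactness: ∂M/∂y = 3y^2 + 8xy and ∂N/∂x = 3y^2 + 8xy; equal, so the equation is exact.
Integrate M with respect to x (treating y as constant): ∫M dx = xy^3 + 2x^2y^2 + h(y).
Differentiate w.r.t. y and set equal to N: the x-dependent terms already match, leaving h'(y) = -6y^2. Integrate: h(y) = -2y^3.
So F(x,y) = xy^3 + 2x^2y^2 - 2y^3.
General solution: xy^3 + 2x^2y^2 - 2y^3 = C.


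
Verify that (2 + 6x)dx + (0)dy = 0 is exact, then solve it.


Check exactness: ∂M/∂y = 0 and ∂N/∂x = 0; equal, so the equation is exact.
Integrate M with respect to x (treating y as constant): ∫M dx = 2x + 3x^2 + h(y).
Differentiate w.r.t. y and set equal to N: all terms match, so h'(y) = 0 and h is a constant absorbed into C.
General solution: 2x + 3x^2 = C.


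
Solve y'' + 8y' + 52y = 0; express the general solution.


Characteristic equation: r² + 8r + 52 = 0.
Discriminant is negative; roots r = -4 ± 6i (complex conjugate pair).
General solution uses e^(α x)(C₁ cos(β x) + C₂ sin(β x)): y = e^(-4x)(C₁cos(6x) + C₂sin(6x)).


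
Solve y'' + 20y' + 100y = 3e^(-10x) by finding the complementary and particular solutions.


Characteristic polynomial (r + 10)² = 0; repeated root r = -10.
y_h = (C₁ + C₂x)e^(-10x). Forcing matches the repeated root (resonance), so try y_p = Ax² e^(-10x).
Substitute and solve for A: 2A = 3, so A = 3/2.
General solution: y = (C₁ + C₂x + (3/2)x²)e^(-10x).


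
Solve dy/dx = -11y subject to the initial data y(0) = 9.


General solution of y' = -11y is y = Ce^(-11x).
Apply y(0) = 9: C = 9.
Particular solution: y = 9e^(-11x).


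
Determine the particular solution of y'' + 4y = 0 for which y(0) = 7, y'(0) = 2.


Characteristic roots of r² + 4 = 0 are ±2i, so y = C₁cos(2x) + C₂sin(2x).
Apply y(0) = 7: C₁ = 7. Differentiate and apply y'(0) = 2: 2·C₂ = 2, so C₂ = 1.
Particular solution: y = 7cos(2x) + sin(2x).


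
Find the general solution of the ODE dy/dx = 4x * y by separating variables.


Separate variables: dy/y = 4x dx.
Integrate: ln|y| = 2x^2 + C₀.
Exponentiate: y = Ce^(2x^2).


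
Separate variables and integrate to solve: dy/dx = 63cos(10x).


g(y) = 1, so integrate directly: y = ∫ 63cos(10x) dx = (63/10)sin(10x) + C.


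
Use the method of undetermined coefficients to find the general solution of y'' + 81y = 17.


Homogeneous part: r² + 81 = 0 ⇒ r = ±9i, so y_h = C₁cos(9x) + C₂sin(9x).
Try constant y_p = A; plug in: 81A = 17 ⇒ A = 17/81.
General solution: y = C₁cos(9x) + C₂sin(9x) + 17/81.


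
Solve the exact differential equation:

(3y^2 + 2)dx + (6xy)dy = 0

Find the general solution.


Check exactness: ∂M/∂y = 6y and ∂N/∂x = 6y; equal, so the equation is exact.
Integrate M with respect to x (treating y as constant): ∫M dx = 3xy^2 + 2x + h(y).
Differentiate w.r.t. y and set equal to N: all terms match, so h'(y) = 0 and h is a constant absorbed into C.
General solution: 3xy^2 + 2x = C.


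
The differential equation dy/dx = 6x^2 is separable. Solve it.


Integrate both sides with respect to x: y = ∫ 6x^2 dx = 2x^3 + C.


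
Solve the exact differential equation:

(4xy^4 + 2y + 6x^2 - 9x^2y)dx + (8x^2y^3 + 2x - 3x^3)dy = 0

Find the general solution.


Check exactness: ∂M/∂y = 16xy^3 + 2 - 9x^2 and ∂N/∂x = 16xy^3 + 2 - 9x^2; equal, so the equation is exact.
Integrate M with respect to x (treating y as constant): ∫M dx = 2x^2y^4 + 2xy + 2x^3 - 3x^3y + h(y).
Differentiate w.r.t. y and set equal to N: all terms match, so h'(y) = 0 and h is a constant absorbed into C.
General solution: 2x^2y^4 + 2xy + 2x^3 - 3x^3y = C.


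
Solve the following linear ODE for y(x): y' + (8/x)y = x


P(x) = 8/x ⇒ μ = x^8.
(x^8 y)' = x^9 ⇒ x^8 y = x^10/(10) + C.
Solve for y: y = (1/10)x^2 + C/x^8.


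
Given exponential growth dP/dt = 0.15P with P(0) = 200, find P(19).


The ODE dP/dt = 0.15P has solution P(t) = P(0)e^(0.15t).
Substitute P(0) = 200 and t = 19: P(19) = 200 e^(2.85) ≈ 3458.


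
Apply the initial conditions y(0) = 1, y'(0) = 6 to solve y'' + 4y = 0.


Characteristic roots of r² + 4 = 0 are ±2i, so y = C₁cos(2x) + C₂sin(2x).
Apply y(0) = 1: C₁ = 1. Differentiate and apply y'(0) = 6: 2·C₂ = 6, so C₂ = 3.
Particular solution: y = cos(2x) + 3sin(2x).


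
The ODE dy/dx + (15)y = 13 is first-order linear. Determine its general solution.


P(x) = 15, Q(x) = 13; integrating factor μ = e^(15x).
(μ y)' = 13e^(15x) ⇒ μ y = (13/15)e^(15x) + C.
Divide by μ: y = 13/15 + Ce^(-15x).


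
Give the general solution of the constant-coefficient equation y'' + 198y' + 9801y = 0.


Characteristic equation: r² + 198r + 9801 = 0, i.e. (r + 99)² = 0.
Repeated root r = -99; include an x factor for the second linearly independent solution.
General solution: y = (C₁ + C₂x)e^(-99x).


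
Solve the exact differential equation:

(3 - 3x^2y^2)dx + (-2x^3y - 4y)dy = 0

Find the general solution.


Check exactness: ∂M/∂y = -6x^2y and ∂N/∂x = -6x^2y; equal, so the equation is exact.
Integrate M with respect to x (treating y as constant): ∫M dx = 3x - x^3y^2 + h(y).
Differentiate w.r.t. y and set equal to N: the x-dependent terms already match, leaving h'(y) = -4y. Integrate: h(y) = -2y^2.
So F(x,y) = 3x - x^3y^2 - 2y^2.
General solution: 3x - x^3y^2 - 2y^2 = C.


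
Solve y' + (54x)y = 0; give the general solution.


P(x) = 54x ⇒ μ = e^(27x²).
Q(x) = 0 so μ y is constant: y = Ce^(-27x²).


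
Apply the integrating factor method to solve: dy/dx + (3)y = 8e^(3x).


P(x) = 3 ⇒ μ = e^(3x).
(μ y)' = 8e^(6x) ⇒ μ y = (8/6)e^(6x) + C.
Divide by μ: y = (4/3)e^(3x) + Ce^(-3x).


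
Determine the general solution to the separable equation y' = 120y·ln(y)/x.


Separate: dy/[y ln(y)] = 120 dx/x.
Substitute u = ln(y): du/u = 120 dx/x.
Integrate: ln|ln(y)| = 120ln|x| + C₀, hence ln(y) = C·x^120.


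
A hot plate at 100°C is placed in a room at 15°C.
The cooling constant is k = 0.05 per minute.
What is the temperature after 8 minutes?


Newton's law: dT/dt = -k(T - T_a) has solution T(t) = T_a + (T₀ - T_a)e^(-kt).
Plug in T_a = 15, T₀ = 100, k = 0.05, t = 8: T(8) = 15 + (85)e^(-0.40) ≈ 72.0°C.


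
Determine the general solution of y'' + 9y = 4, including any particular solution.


Homogeneous part: r² + 9 = 0 ⇒ r = ±3i, so y_h = C₁cos(3x) + C₂sin(3x).
Try constant y_p = A; plug in: 9A = 4 ⇒ A = 4/9.
General solution: y = C₁cos(3x) + C₂sin(3x) + 4/9.


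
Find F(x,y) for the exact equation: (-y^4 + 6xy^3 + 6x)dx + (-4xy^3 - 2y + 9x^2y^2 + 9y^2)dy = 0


Check exactness: ∂M/∂y = -4y^3 + 18xy^2 and ∂N/∂x = -4y^3 + 18xy^2; equal, so the equation is exact.
Integrate M with respect to x (treating y as constant): ∫M dx = -xy^4 + 3x^2y^3 + 3x^2 + h(y).
Differentiate w.r.t. y and set equal to N: the x-dependent terms already match, leaving h'(y) = -2y + 9y^2. Integrate: h(y) = -y^2 + 3y^3.
So F(x,y) = -xy^4 - y^2 + 3x^2y^3 + 3x^2 + 3y^3.
General solution: -xy^4 - y^2 + 3x^2y^3 + 3x^2 + 3y^3 = C.


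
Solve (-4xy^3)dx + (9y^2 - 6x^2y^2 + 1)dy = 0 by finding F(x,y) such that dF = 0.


Check exactness: ∂M/∂y = -12xy^2 and ∂N/∂x = -12xy^2; equal, so the equation is exact.
Integrate M with respect to x (treating y as constant): ∫M dx = -2x^2y^3 + h(y).
Differentiate w.r.t. y and set equal to N: the x-dependent terms already match, leaving h'(y) = 9y^2 + 1. Integrate: h(y) = 3y^3 + y.
So F(x,y) = 3y^3 - 2x^2y^3 + y.
General solution: 3y^3 - 2x^2y^3 + y = C.


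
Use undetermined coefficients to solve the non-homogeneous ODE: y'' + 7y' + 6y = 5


Characteristic roots of r² + 7r + 6 = 0 are -6, -1.
y_h = C₁e^(-6x) + C₂e^(-x).
Constant forcing; try y_p = A. Then 6A = 5 ⇒ A = 5/6.
General solution: y = C₁e^(-6x) + C₂e^(-x) + 5/6.


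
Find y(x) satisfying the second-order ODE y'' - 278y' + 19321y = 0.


Characteristic equation: r² - 278r + 19321 = 0, i.e. (r - 139)² = 0.
Repeated root r = 139; include an x factor for the second linearly independent solution.
General solution: y = (C₁ + C₂x)e^(139x).


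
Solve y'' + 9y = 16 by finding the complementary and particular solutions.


Homogeneous part: r² + 9 = 0 ⇒ r = ±3i, so y_h = C₁cos(3x) + C₂sin(3x).
Try constant y_p = A; plug in: 9A = 16 ⇒ A = 16/9.
General solution: y = C₁cos(3x) + C₂sin(3x) + 16/9.


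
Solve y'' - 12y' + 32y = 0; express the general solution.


Characteristic equation: r² - 12r + 32 = 0.
Factor: (r - 4)(r - 8) = 0 ⇒ r = 4, 8 (distinct real).
General solution: y = C₁e^(4x) + C₂e^(8x).


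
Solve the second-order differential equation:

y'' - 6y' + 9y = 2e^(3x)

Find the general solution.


Characteristic polynomial (r - 3)² = 0; repeated root r = 3.
y_h = (C₁ + C₂x)e^(3x). Forcing matches the repeated root (resonance), so try y_p = Ax² e^(3x).
Substitute and solve for A: 2A = 2, so A = 1.
General solution: y = (C₁ + C₂x + x²)e^(3x).


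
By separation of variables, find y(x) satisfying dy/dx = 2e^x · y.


Separate variables: dy/y = 2e^x dx.
Integrate: ln|y| = 2e^x + C₀.
Exponentiate: y = Ce^(2e^x).


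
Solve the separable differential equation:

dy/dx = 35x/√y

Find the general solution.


Separate: √y dy = 35x dx.
Integrate: (2/3)y^(3/2) = (35/2)x² + C.


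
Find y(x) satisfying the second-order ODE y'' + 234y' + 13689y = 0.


Characteristic equation: r² + 234r + 13689 = 0, i.e. (r + 117)² = 0.
Repeated root r = -117; include an x factor for the second linearly independent solution.
General solution: y = (C₁ + C₂x)e^(-117x).


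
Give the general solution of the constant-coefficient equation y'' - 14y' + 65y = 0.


Characteristic equation: r² - 14r + 65 = 0.
Discriminant is negative; roots r = 7 ± 4i (complex conjugate pair).
General solution uses e^(α x)(C₁ cos(β x) + C₂ sin(β x)): y = e^(7x)(C₁cos(4x) + C₂sin(4x)).


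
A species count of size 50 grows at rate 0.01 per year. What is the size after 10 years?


The ODE dP/dt = 0.01P has solution P(t) = P(0)e^(0.01t).
Substitute P(0) = 50 and t = 10: P(10) = 50 e^(0.10) ≈ 55.


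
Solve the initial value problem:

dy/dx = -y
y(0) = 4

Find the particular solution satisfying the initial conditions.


General solution of y' = -y is y = Ce^(-x).
Apply y(0) = 4: C = 4.
Particular solution: y = 4e^(-x).


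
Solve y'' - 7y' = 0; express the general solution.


Characteristic equation: r² - 7r = 0.
Factor: (r - 7)(r - 0) = 0 ⇒ r = 7, 0 (distinct real).
General solution: y = C₁e^(7x) + C₂.


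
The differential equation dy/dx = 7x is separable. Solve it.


Integrate both sides with respect to x: y = ∫ 7x dx = (7/2)x^2 + C.


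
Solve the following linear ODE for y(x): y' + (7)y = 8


P(x) = 7, Q(x) = 8; integrating factor μ = e^(7x).
(μ y)' = 8e^(7x) ⇒ μ y = (8/7)e^(7x) + C.
Divide by μ: y = 8/7 + Ce^(-7x).


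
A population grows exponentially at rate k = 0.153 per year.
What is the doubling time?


Exponential growth: P(t) = P₀ e^(0.153t). Set P(t)/P₀ = 2: e^(0.153t) = 2.
Solve: t = ln(2)/0.153 ≈ 4.53 years.


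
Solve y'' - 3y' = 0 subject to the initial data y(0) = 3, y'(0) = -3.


Characteristic roots of r² - 3r = 0 are 3, 0.
General solution y = c₁ e^(3x) + c₂.
Apply y(0) = 3: c₁ + c₂ = 3. Apply y'(0) = -3: 3 c₁ + 0 c₂ = -3.
Solve: c₁ = -1, c₂ = 4.
Particular solution: y = -e^(3x) + 4.


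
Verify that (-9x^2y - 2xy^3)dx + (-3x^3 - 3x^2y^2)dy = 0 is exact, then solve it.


Check exactness: ∂M/∂y = -9x^2 - 6xy^2 and ∂N/∂x = -9x^2 - 6xy^2; equal, so the equation is exact.
Integrate M with respect to x (treating y as constant): ∫M dx = -3x^3y - x^2y^3 + h(y).
Differentiate w.r.t. y and set equal to N: all terms match, so h'(y) = 0 and h is a constant absorbed into C.
General solution: -3x^3y - x^2y^3 = C.


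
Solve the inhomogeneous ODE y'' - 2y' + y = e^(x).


Characteristic polynomial (r - 1)² = 0; repeated root r = 1.
y_h = (C₁ + C₂x)e^(x). Forcing matches the repeated root (resonance), so try y_p = Ax² e^(x).
Substitute and solve for A: 2A = 1, so A = 1/2.
General solution: y = (C₁ + C₂x + (1/2)x²)e^(x).


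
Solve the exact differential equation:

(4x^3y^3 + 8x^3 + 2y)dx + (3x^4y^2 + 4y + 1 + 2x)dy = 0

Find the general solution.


Check exactness: ∂M/∂y = 12x^3y^2 + 2 and ∂N/∂x = 12x^3y^2 + 2; equal, so the equation is exact.
Integrate M with respect to x (treating y as constant): ∫M dx = x^4y^3 + 2x^4 + 2xy + h(y).
Differentiate w.r.t. y and set equal to N: the x-dependent terms already match, leaving h'(y) = 4y + 1. Integrate: h(y) = 2y^2 + y.
So F(x,y) = x^4y^3 + 2x^4 + 2y^2 + y + 2xy.
General solution: x^4y^3 + 2x^4 + 2y^2 + y + 2xy = C.


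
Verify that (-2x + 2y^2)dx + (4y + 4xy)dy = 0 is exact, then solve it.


Check exactness: ∂M/∂y = 4y and ∂N/∂x = 4y; equal, so the equation is exact.
Integrate M with respect to x (treating y as constant): ∫M dx = -x^2 + 2xy^2 + h(y).
Differentiate w.r.t. y and set equal to N: the x-dependent terms already match, leaving h'(y) = 4y. Integrate: h(y) = 2y^2.
So F(x,y) = -x^2 + 2y^2 + 2xy^2.
General solution: -x^2 + 2y^2 + 2xy^2 = C.


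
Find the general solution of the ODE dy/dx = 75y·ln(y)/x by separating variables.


Separate: dy/[y ln(y)] = 75 dx/x.
Substitute u = ln(y): du/u = 75 dx/x.
Integrate: ln|ln(y)| = 75ln|x| + C₀, hence ln(y) = C·x^75.


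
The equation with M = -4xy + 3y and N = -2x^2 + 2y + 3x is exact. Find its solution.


Check exactness: ∂M/∂y = -4x + 3 and ∂N/∂x = -4x + 3; equal, so the equation is exact.
Integrate M with respect to x (treating y as constant): ∫M dx = -2x^2y + 3xy + h(y).
Differentiate w.r.t. y and set equal to N: the x-dependent terms already match, leaving h'(y) = 2y. Integrate: h(y) = y^2.
So F(x,y) = -2x^2y + y^2 + 3xy.
General solution: -2x^2y + y^2 + 3xy = C.


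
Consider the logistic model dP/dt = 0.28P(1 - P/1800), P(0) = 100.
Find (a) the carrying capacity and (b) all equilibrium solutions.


Logistic ODE dP/dt = 0.28P(1 - P/1800) has equilibria where dP/dt = 0, i.e. P = 0 or P = 1800.
The coefficient (1 - P/K) = 0 when P = K, identifying K = 1800 as the carrying capacity.
(a) K = 1800; (b) equilibria P = 0 and P = 1800.


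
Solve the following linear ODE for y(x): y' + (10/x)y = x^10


P(x) = 10/x ⇒ μ = x^10.
(x^10 y)' = x^10·x^10 = x^20.
Integrate: x^10 y = x^21/(21) + C.
Solve for y: y = (1/21)x^11 + C/x^10.


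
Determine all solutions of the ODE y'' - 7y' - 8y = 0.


Characteristic equation: r² - 7r - 8 = 0.
Factor: (r + 1)(r - 8) = 0 ⇒ r = -1, 8 (distinct real).
General solution: y = C₁e^(-x) + C₂e^(8x).


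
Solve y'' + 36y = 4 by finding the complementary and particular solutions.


Homogeneous part: r² + 36 = 0 ⇒ r = ±6i, so y_h = C₁cos(6x) + C₂sin(6x).
Try constant y_p = A; plug in: 36A = 4 ⇒ A = 1/9.
General solution: y = C₁cos(6x) + C₂sin(6x) + 1/9.


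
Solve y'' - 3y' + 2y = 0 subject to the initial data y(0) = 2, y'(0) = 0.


Characteristic roots of r² - 3r + 2 = 0 are 1, 2.
General solution y = c₁ e^(x) + c₂ e^(2x).
Apply y(0) = 2: c₁ + c₂ = 2. Apply y'(0) = 0: 1 c₁ + 2 c₂ = 0.
Solve: c₁ = 4, c₂ = -2.
Particular solution: y = 4e^(x) - 2e^(2x).


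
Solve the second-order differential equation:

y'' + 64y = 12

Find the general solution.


Homogeneous part: r² + 64 = 0 ⇒ r = ±8i, so y_h = C₁cos(8x) + C₂sin(8x).
Try constant y_p = A; plug in: 64A = 12 ⇒ A = 3/16.
General solution: y = C₁cos(8x) + C₂sin(8x) + 3/16.


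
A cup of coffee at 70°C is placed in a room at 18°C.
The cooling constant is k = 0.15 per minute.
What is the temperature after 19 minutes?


Newton's law: dT/dt = -k(T - T_a) has solution T(t) = T_a + (T₀ - T_a)e^(-kt).
Plug in T_a = 18, T₀ = 70, k = 0.15, t = 19: T(19) = 18 + (52)e^(-2.85) ≈ 21.0°C.


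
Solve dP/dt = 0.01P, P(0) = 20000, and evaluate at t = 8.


The ODE dP/dt = 0.01P has solution P(t) = P(0)e^(0.01t).
Substitute P(0) = 20000 and t = 8: P(8) = 20000 e^(0.08) ≈ 21666.


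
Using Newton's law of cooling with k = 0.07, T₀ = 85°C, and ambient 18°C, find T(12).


Newton's law: dT/dt = -k(T - T_a) has solution T(t) = T_a + (T₀ - T_a)e^(-kt).
Plug in T_a = 18, T₀ = 85, k = 0.07, t = 12: T(12) = 18 + (67)e^(-0.84) ≈ 46.9°C.


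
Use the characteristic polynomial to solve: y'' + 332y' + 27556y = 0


Characteristic equation: r² + 332r + 27556 = 0, i.e. (r + 166)² = 0.
Repeated root r = -166; include an x factor for the second linearly independent solution.
General solution: y = (C₁ + C₂x)e^(-166x).


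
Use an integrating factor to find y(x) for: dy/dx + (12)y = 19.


P(x) = 12, Q(x) = 19; integrating factor μ = e^(12x).
(μ y)' = 19e^(12x) ⇒ μ y = (19/12)e^(12x) + C.
Divide by μ: y = 19/12 + Ce^(-12x).


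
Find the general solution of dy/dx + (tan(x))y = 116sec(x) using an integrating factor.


P(x) = tan(x) ⇒ μ = e^(∫tan(x)dx) = sec(x).
(sec(x) y)' = 116sec²(x) ⇒ sec(x) y = 116tan(x) + C.
Multiply by cos(x): y = 116sin(x) + C·cos(x).


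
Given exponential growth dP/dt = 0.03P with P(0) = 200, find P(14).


The ODE dP/dt = 0.03P has solution P(t) = P(0)e^(0.03t).
Substitute P(0) = 200 and t = 14: P(14) = 200 e^(0.42) ≈ 304.


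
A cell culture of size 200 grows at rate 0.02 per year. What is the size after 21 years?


The ODE dP/dt = 0.02P has solution P(t) = P(0)e^(0.02t).
Substitute P(0) = 200 and t = 21: P(21) = 200 e^(0.42) ≈ 304.


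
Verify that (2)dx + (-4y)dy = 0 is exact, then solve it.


Check exactness: ∂M/∂y = 0 and ∂N/∂x = 0; equal, so the equation is exact.
Integrate M with respect to x (treating y as constant): ∫M dx = 2x + h(y).
Differentiate w.r.t. y and set equal to N: the x-dependent terms already match, leaving h'(y) = -4y. Integrate: h(y) = -2y^2.
So F(x,y) = 2x - 2y^2.
General solution: 2x - 2y^2 = C.


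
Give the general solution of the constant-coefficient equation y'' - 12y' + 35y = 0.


Characteristic equation: r² - 12r + 35 = 0.
Factor: (r - 7)(r - 5) = 0 ⇒ r = 7, 5 (distinct real).
General solution: y = C₁e^(7x) + C₂e^(5x).


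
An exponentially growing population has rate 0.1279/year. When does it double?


Exponential growth: P(t) = P₀ e^(0.1279t). Set P(t)/P₀ = 2: e^(0.1279t) = 2.
Solve: t = ln(2)/0.1279 ≈ 5.42 years.


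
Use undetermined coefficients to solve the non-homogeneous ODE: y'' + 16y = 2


Homogeneous part: r² + 16 = 0 ⇒ r = ±4i, so y_h = C₁cos(4x) + C₂sin(4x).
Try constant y_p = A; plug in: 16A = 2 ⇒ A = 1/8.
General solution: y = C₁cos(4x) + C₂sin(4x) + 1/8.


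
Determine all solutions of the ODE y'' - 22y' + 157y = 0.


Characteristic equation: r² - 22r + 157 = 0.
Discriminant is negative; roots r = 11 ± 6i (complex conjugate pair).
General solution uses e^(α x)(C₁ cos(β x) + C₂ sin(β x)): y = e^(11x)(C₁cos(6x) + C₂sin(6x)).


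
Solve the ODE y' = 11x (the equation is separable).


Integrate both sides with respect to x: y = ∫ 11x dx = (11/2)x^2 + C.


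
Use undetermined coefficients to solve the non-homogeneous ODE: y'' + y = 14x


Homogeneous: r² + 1 = 0 ⇒ r = ±1i, y_h = C₁cos(x) + C₂sin(x).
Polynomial forcing; try y_p = Ax + B. Then y_p'' + 1 y_p = 1(Ax + B) = 14x, so B = 0 and A = 14.
General solution: y = C₁cos(x) + C₂sin(x) + 14x.


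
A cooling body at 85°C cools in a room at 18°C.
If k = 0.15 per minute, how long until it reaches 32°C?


From T(t) = T_a + (T₀ - T_a)e^(-kt), set T(t) = 32:
(32 - 18) / (85 - 18) = e^(-0.15t), so t = -ln(0.209)/0.15 ≈ 10.4 minutes.


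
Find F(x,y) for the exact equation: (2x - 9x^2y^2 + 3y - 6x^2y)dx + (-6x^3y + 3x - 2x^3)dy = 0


Check exactness: ∂M/∂y = -18x^2y + 3 - 6x^2 and ∂N/∂x = -18x^2y + 3 - 6x^2; equal, so the equation is exact.
Integrate M with respect to x (treating y as constant): ∫M dx = x^2 - 3x^3y^2 + 3xy - 2x^3y + h(y).
Differentiate w.r.t. y and set equal to N: all terms match, so h'(y) = 0 and h is a constant absorbed into C.
General solution: x^2 - 3x^3y^2 + 3xy - 2x^3y = C.


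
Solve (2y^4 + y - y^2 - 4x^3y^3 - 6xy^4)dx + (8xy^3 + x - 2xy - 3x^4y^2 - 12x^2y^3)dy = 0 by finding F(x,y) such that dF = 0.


Check exactness: ∂M/∂y = 8y^3 + 1 - 2y - 12x^3y^2 - 24xy^3 and ∂N/∂x = 8y^3 + 1 - 2y - 12x^3y^2 - 24xy^3; equal, so the equation is exact.
Integrate M with respect to x (treating y as constant): ∫M dx = 2xy^4 + xy - xy^2 - x^4y^3 - 3x^2y^4 + h(y).
Differentiate w.r.t. y and set equal to N: all terms match, so h'(y) = 0 and h is a constant absorbed into C.
General solution: 2xy^4 + xy - xy^2 - x^4y^3 - 3x^2y^4 = C.


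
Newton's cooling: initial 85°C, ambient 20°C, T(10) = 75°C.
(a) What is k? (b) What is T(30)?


Newton's law: T(t) = T_a + (T₀ - T_a)e^(-kt).
(a) Use T(10) = 75: (75 - 20)/(85 - 20) = e^(-k·10), so k = -ln(0.846)/10 ≈ 0.0167.
(b) Apply k to t = 30: T(30) = 20 + (65)e^(-0.501) ≈ 59.4°C.


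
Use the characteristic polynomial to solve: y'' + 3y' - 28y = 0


Characteristic equation: r² + 3r - 28 = 0.
Factor: (r + 7)(r - 4) = 0 ⇒ r = -7, 4 (distinct real).
General solution: y = C₁e^(-7x) + C₂e^(4x).


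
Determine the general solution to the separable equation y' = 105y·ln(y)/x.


Separate: dy/[y ln(y)] = 105 dx/x.
Substitute u = ln(y): du/u = 105 dx/x.
Integrate: ln|ln(y)| = 105ln|x| + C₀, hence ln(y) = C·x^105.


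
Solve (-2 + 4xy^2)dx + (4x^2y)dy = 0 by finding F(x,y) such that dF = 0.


Check exactness: ∂M/∂y = 8xy and ∂N/∂x = 8xy; equal, so the equation is exact.
Integrate M with respect to x (treating y as constant): ∫M dx = -2x + 2x^2y^2 + h(y).
Differentiate w.r.t. y and set equal to N: all terms match, so h'(y) = 0 and h is a constant absorbed into C.
General solution: -2x + 2x^2y^2 = C.


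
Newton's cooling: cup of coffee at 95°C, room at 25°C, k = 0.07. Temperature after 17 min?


Newton's law: dT/dt = -k(T - T_a) has solution T(t) = T_a + (T₀ - T_a)e^(-kt).
Plug in T_a = 25, T₀ = 95, k = 0.07, t = 17: T(17) = 25 + (70)e^(-1.19) ≈ 46.3°C.


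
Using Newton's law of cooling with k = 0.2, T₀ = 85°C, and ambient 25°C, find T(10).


Newton's law: dT/dt = -k(T - T_a) has solution T(t) = T_a + (T₀ - T_a)e^(-kt).
Plug in T_a = 25, T₀ = 85, k = 0.2, t = 10: T(10) = 25 + (60)e^(-2.00) ≈ 33.1°C.


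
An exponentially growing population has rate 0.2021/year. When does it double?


Exponential growth: P(t) = P₀ e^(0.2021t). Set P(t)/P₀ = 2: e^(0.2021t) = 2.
Solve: t = ln(2)/0.2021 ≈ 3.43 years.


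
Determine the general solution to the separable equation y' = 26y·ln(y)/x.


Separate: dy/[y ln(y)] = 26 dx/x.
Substitute u = ln(y): du/u = 26 dx/x.
Integrate: ln|ln(y)| = 26ln|x| + C₀, hence ln(y) = C·x^26.


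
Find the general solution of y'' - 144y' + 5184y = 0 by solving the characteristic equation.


Characteristic equation: r² - 144r + 5184 = 0, i.e. (r - 72)² = 0.
Repeated root r = 72; include an x factor for the second linearly independent solution.
General solution: y = (C₁ + C₂x)e^(72x).


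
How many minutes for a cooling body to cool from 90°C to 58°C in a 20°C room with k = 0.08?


From T(t) = T_a + (T₀ - T_a)e^(-kt), set T(t) = 58:
(58 - 20) / (90 - 20) = e^(-0.08t), so t = -ln(0.543)/0.08 ≈ 7.6 minutes.


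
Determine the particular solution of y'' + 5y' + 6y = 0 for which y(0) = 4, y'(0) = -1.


Characteristic roots of r² + 5r + 6 = 0 are -3, -2.
General solution y = c₁ e^(-3x) + c₂ e^(-2x).
Apply y(0) = 4: c₁ + c₂ = 4. Apply y'(0) = -1: -3 c₁ - 2 c₂ = -1.
Solve: c₁ = -7, c₂ = 11.
Particular solution: y = -7e^(-3x) + 11e^(-2x).


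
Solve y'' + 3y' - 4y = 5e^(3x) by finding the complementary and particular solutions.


Characteristic roots of r² + 3r - 4 = 0 are -4, 1.
y_h = C₁e^(-4x) + C₂e^(x).
Forcing exponent 3 is not a characteristic root; try y_p = Ae^(3x).
Substitute: A·(9 + (3)·3 + (-4)) = A·14 = 5, so A = 5/14.
General solution: y = C₁e^(-4x) + C₂e^(x) + (5/14)e^(3x).


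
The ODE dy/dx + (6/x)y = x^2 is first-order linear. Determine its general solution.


P(x) = 6/x ⇒ μ = x^6.
(x^6 y)' = x^6·x^2 = x^8.
Integrate: x^6 y = x^9/(9) + C.
Solve for y: y = (1/9)x^3 + C/x^6.


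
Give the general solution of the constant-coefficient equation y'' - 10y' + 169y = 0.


Characteristic equation: r² - 10r + 169 = 0.
Discriminant is negative; roots r = 5 ± 12i (complex conjugate pair).
General solution uses e^(α x)(C₁ cos(β x) + C₂ sin(β x)): y = e^(5x)(C₁cos(12x) + C₂sin(12x)).


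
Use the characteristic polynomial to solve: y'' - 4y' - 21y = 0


Characteristic equation: r² - 4r - 21 = 0.
Factor: (r + 3)(r - 7) = 0 ⇒ r = -3, 7 (distinct real).
General solution: y = C₁e^(-3x) + C₂e^(7x).


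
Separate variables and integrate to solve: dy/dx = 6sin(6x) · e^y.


Separate: e^(-y) dy = 6sin(6x) dx.
Integrate: -e^(-y) = -cos(6x) + C₀.
Rearrange: e^(-y) = cos(6x) + C.


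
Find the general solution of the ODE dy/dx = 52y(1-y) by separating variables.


Separate: dy/[y(1-y)] = 52 dx.
Partial fractions: 1/[y(1-y)] = 1/y + 1/(1-y).
Integrate: ln|y/(1-y)| = 52x + C₀.
Solve for y: y = 1/(1 + Ce^(-52x)).


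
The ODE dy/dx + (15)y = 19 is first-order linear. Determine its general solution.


P(x) = 15, Q(x) = 19; integrating factor μ = e^(15x).
(μ y)' = 19e^(15x) ⇒ μ y = (19/15)e^(15x) + C.
Divide by μ: y = 19/15 + Ce^(-15x).


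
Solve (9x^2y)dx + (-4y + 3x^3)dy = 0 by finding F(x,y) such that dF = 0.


Check exactness: ∂M/∂y = 9x^2 and ∂N/∂x = 9x^2; equal, so the equation is exact.
Integrate M with respect to x (treating y as constant): ∫M dx = 3x^3y + h(y).
Differentiate w.r.t. y and set equal to N: the x-dependent terms already match, leaving h'(y) = -4y. Integrate: h(y) = -2y^2.
So F(x,y) = -2y^2 + 3x^3y.
General solution: -2y^2 + 3x^3y = C.


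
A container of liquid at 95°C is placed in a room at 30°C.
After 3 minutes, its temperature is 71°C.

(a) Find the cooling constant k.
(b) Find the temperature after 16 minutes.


Newton's law: T(t) = T_a + (T₀ - T_a)e^(-kt).
(a) Use T(3) = 71: (71 - 30)/(95 - 30) = e^(-k·3), so k = -ln(0.631)/3 ≈ 0.1536.
(b) Apply k to t = 16: T(16) = 30 + (65)e^(-2.458) ≈ 35.6°C.


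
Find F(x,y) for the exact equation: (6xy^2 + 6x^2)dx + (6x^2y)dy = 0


Check exactness: ∂M/∂y = 12xy and ∂N/∂x = 12xy; equal, so the equation is exact.
Integrate M with respect to x (treating y as constant): ∫M dx = 3x^2y^2 + 2x^3 + h(y).
Differentiate w.r.t. y and set equal to N: all terms match, so h'(y) = 0 and h is a constant absorbed into C.
General solution: 3x^2y^2 + 2x^3 = C.


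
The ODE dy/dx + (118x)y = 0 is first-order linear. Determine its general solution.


P(x) = 118x ⇒ μ = e^(59x²).
Q(x) = 0 so μ y is constant: y = Ce^(-59x²).


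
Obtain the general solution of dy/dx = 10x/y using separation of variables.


Separate variables: y dy = 10x dx.
Integrate both sides: y²/2 = 5x^2 + C₀.
Multiply by 2: y² = 10x^2 + C.


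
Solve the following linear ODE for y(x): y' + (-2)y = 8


P(x) = -2 ⇒ μ = e^(-2x).
(μ y)' = 8e^(-2x) ⇒ μ y = -4e^(-2x) + C.
Divide by μ: y = -4 + Ce^(2x).


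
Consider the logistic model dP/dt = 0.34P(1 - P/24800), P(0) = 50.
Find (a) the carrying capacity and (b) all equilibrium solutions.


Logistic ODE dP/dt = 0.34P(1 - P/24800) has equilibria where dP/dt = 0, i.e. P = 0 or P = 24800.
The coefficient (1 - P/K) = 0 when P = K, identifying K = 24800 as the carrying capacity.
(a) K = 24800; (b) equilibria P = 0 and P = 24800.


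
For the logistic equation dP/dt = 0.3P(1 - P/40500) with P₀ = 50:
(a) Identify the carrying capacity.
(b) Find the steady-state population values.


Logistic ODE dP/dt = 0.3P(1 - P/40500) has equilibria where dP/dt = 0, i.e. P = 0 or P = 40500.
The coefficient (1 - P/K) = 0 when P = K, identifying K = 40500 as the carrying capacity.
(a) K = 40500; (b) equilibria P = 0 and P = 40500.


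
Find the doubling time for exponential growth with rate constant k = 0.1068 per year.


Exponential growth: P(t) = P₀ e^(0.1068t). Set P(t)/P₀ = 2: e^(0.1068t) = 2.
Solve: t = ln(2)/0.1068 ≈ 6.49 years.


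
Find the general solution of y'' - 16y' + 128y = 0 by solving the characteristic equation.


Characteristic equation: r² - 16r + 128 = 0.
Discriminant is negative; roots r = 8 ± 8i (complex conjugate pair).
General solution uses e^(α x)(C₁ cos(β x) + C₂ sin(β x)): y = e^(8x)(C₁cos(8x) + C₂sin(8x)).


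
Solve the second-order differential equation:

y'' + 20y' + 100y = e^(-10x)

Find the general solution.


Characteristic polynomial (r + 10)² = 0; repeated root r = -10.
y_h = (C₁ + C₂x)e^(-10x). Forcing matches the repeated root (resonance), so try y_p = Ax² e^(-10x).
Substitute and solve for A: 2A = 1, so A = 1/2.
General solution: y = (C₁ + C₂x + (1/2)x²)e^(-10x).


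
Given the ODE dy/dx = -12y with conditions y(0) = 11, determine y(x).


General solution of y' = -12y is y = Ce^(-12x).
Apply y(0) = 11: C = 11.
Particular solution: y = 11e^(-12x).


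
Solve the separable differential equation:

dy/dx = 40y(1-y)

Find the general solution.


Separate: dy/[y(1-y)] = 40 dx.
Partial fractions: 1/[y(1-y)] = 1/y + 1/(1-y).
Integrate: ln|y/(1-y)| = 40x + C₀.
Solve for y: y = 1/(1 + Ce^(-40x)).


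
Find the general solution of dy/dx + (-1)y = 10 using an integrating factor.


P(x) = -1 ⇒ μ = e^(-x).
(μ y)' = 10e^(-x) ⇒ μ y = -10e^(-x) + C.
Divide by μ: y = -10 + Ce^(x).


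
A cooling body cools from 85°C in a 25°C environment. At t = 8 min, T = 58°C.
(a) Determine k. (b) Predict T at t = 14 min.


Newton's law: T(t) = T_a + (T₀ - T_a)e^(-kt).
(a) Use T(8) = 58: (58 - 25)/(85 - 25) = e^(-k·8), so k = -ln(0.550)/8 ≈ 0.0747.
(b) Apply k to t = 14: T(14) = 25 + (60)e^(-1.046) ≈ 46.1°C.


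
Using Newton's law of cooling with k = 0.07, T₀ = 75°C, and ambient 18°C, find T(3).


Newton's law: dT/dt = -k(T - T_a) has solution T(t) = T_a + (T₀ - T_a)e^(-kt).
Plug in T_a = 18, T₀ = 75, k = 0.07, t = 3: T(3) = 18 + (57)e^(-0.21) ≈ 64.2°C.


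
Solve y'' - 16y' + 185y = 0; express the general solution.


Characteristic equation: r² - 16r + 185 = 0.
Discriminant is negative; roots r = 8 ± 11i (complex conjugate pair).
General solution uses e^(α x)(C₁ cos(β x) + C₂ sin(β x)): y = e^(8x)(C₁cos(11x) + C₂sin(11x)).


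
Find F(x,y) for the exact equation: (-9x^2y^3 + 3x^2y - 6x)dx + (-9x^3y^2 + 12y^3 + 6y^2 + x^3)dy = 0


Check exactness: ∂M/∂y = -27x^2y^2 + 3x^2 and ∂N/∂x = -27x^2y^2 + 3x^2; equal, so the equation is exact.
Integrate M with respect to x (treating y as constant): ∫M dx = -3x^3y^3 + x^3y - 3x^2 + h(y).
Differentiate w.r.t. y and set equal to N: the x-dependent terms already match, leaving h'(y) = 12y^3 + 6y^2. Integrate: h(y) = 3y^4 + 2y^3.
So F(x,y) = -3x^3y^3 + 3y^4 + 2y^3 + x^3y - 3x^2.
General solution: -3x^3y^3 + 3y^4 + 2y^3 + x^3y - 3x^2 = C.


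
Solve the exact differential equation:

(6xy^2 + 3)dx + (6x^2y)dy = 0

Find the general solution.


Check exactness: ∂M/∂y = 12xy and ∂N/∂x = 12xy; equal, so the equation is exact.
Integrate M with respect to x (treating y as constant): ∫M dx = 3x^2y^2 + 3x + h(y).
Differentiate w.r.t. y and set equal to N: all terms match, so h'(y) = 0 and h is a constant absorbed into C.
General solution: 3x^2y^2 + 3x = C.


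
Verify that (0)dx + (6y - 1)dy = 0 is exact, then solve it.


Check exactness: ∂M/∂y = 0 and ∂N/∂x = 0; equal, so the equation is exact.
Integrate M with respect to x (treating y as constant): ∫M dx = 0 + h(y).
Differentiate w.r.t. y and set equal to N: the x-dependent terms already match, leaving h'(y) = 6y - 1. Integrate: h(y) = 3y^2 - y.
So F(x,y) = 3y^2 - y.
General solution: 3y^2 - y = C.


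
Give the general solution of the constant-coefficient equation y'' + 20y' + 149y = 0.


Characteristic equation: r² + 20r + 149 = 0.
Discriminant is negative; roots r = -10 ± 7i (complex conjugate pair).
General solution uses e^(α x)(C₁ cos(β x) + C₂ sin(β x)): y = e^(-10x)(C₁cos(7x) + C₂sin(7x)).


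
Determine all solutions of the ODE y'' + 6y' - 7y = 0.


Characteristic equation: r² + 6r - 7 = 0.
Factor: (r + 7)(r - 1) = 0 ⇒ r = -7, 1 (distinct real).
General solution: y = C₁e^(-7x) + C₂e^(x).


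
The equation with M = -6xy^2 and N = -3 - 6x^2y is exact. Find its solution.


Check exactness: ∂M/∂y = -12xy and ∂N/∂x = -12xy; equal, so the equation is exact.
Integrate M with respect to x (treating y as constant): ∫M dx = -3x^2y^2 + h(y).
Differentiate w.r.t. y and set equal to N: the x-dependent terms already match, leaving h'(y) = -3. Integrate: h(y) = -3y.
So F(x,y) = -3y - 3x^2y^2.
General solution: -3y - 3x^2y^2 = C.


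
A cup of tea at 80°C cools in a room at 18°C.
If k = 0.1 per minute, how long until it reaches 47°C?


From T(t) = T_a + (T₀ - T_a)e^(-kt), set T(t) = 47:
(47 - 18) / (80 - 18) = e^(-0.1t), so t = -ln(0.468)/0.1 ≈ 7.6 minutes.


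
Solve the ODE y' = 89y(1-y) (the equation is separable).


Separate: dy/[y(1-y)] = 89 dx.
Partial fractions: 1/[y(1-y)] = 1/y + 1/(1-y).
Integrate: ln|y/(1-y)| = 89x + C₀.
Solve for y: y = 1/(1 + Ce^(-89x)).


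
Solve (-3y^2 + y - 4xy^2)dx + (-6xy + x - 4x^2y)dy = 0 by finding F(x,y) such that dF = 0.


Check exactness: ∂M/∂y = -6y + 1 - 8xy and ∂N/∂x = -6y + 1 - 8xy; equal, so the equation is exact.
Integrate M with respect to x (treating y as constant): ∫M dx = -3xy^2 + xy - 2x^2y^2 + h(y).
Differentiate w.r.t. y and set equal to N: all terms match, so h'(y) = 0 and h is a constant absorbed into C.
General solution: -3xy^2 + xy - 2x^2y^2 = C.


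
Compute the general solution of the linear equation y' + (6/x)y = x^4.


P(x) = 6/x ⇒ μ = x^6.
(x^6 y)' = x^10 ⇒ x^6 y = x^11/(11) + C.
Solve for y: y = (1/11)x^5 + C/x^6.


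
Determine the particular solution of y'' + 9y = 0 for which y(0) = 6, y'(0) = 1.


Characteristic roots of r² + 9 = 0 are ±3i, so y = C₁cos(3x) + C₂sin(3x).
Apply y(0) = 6: C₁ = 6. Differentiate and apply y'(0) = 1: 3·C₂ = 1, so C₂ = 1/3.
Particular solution: y = 6cos(3x) + (1/3)sin(3x).


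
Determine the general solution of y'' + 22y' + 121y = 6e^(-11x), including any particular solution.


Characteristic polynomial (r + 11)² = 0; repeated root r = -11.
y_h = (C₁ + C₂x)e^(-11x). Forcing matches the repeated root (resonance), so try y_p = Ax² e^(-11x).
Substitute and solve for A: 2A = 6, so A = 3.
General solution: y = (C₁ + C₂x + 3x²)e^(-11x).


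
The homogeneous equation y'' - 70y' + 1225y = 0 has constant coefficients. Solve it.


Characteristic equation: r² - 70r + 1225 = 0, i.e. (r - 35)² = 0.
Repeated root r = 35; include an x factor for the second linearly independent solution.
General solution: y = (C₁ + C₂x)e^(35x).


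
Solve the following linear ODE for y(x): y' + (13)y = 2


P(x) = 13, Q(x) = 2; integrating factor μ = e^(13x).
(μ y)' = 2e^(13x) ⇒ μ y = (2/13)e^(13x) + C.
Divide by μ: y = 2/13 + Ce^(-13x).


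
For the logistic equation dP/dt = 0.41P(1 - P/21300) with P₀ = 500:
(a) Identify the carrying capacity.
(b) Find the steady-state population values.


Logistic ODE dP/dt = 0.41P(1 - P/21300) has equilibria where dP/dt = 0, i.e. P = 0 or P = 21300.
The coefficient (1 - P/K) = 0 when P = K, identifying K = 21300 as the carrying capacity.
(a) K = 21300; (b) equilibria P = 0 and P = 21300.


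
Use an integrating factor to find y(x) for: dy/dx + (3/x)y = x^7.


P(x) = 3/x ⇒ μ = x^3.
(x^3 y)' = x^3·x^7 = x^10.
Integrate: x^3 y = x^11/(11) + C.
Solve for y: y = (1/11)x^8 + C/x^3.


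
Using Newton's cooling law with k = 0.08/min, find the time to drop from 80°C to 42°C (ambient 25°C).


From T(t) = T_a + (T₀ - T_a)e^(-kt), set T(t) = 42:
(42 - 25) / (80 - 25) = e^(-0.08t), so t = -ln(0.309)/0.08 ≈ 14.7 minutes.


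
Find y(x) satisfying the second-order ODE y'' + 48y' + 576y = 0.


Characteristic equation: r² + 48r + 576 = 0, i.e. (r + 24)² = 0.
Repeated root r = -24; include an x factor for the second linearly independent solution.
General solution: y = (C₁ + C₂x)e^(-24x).
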